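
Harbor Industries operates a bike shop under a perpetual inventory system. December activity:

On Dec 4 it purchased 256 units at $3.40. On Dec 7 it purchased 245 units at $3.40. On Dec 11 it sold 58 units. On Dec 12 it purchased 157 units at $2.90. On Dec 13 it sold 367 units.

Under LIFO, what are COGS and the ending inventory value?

Dec 11, 58 sold [LIFO — newest first]: 58 @ $3.40 = $197.20
Dec 13, 367 sold [LIFO — newest first]: 157 @ $2.90 + 187 @ $3.40 + 23 @ $3.40 = $1,169.30
Total COGS = $197.20 + $1,169.30 = $1,366.50
Ending inventory: 233 @ $3.40 = $792.20

COGS = $1,366.50; ending inventory = $792.20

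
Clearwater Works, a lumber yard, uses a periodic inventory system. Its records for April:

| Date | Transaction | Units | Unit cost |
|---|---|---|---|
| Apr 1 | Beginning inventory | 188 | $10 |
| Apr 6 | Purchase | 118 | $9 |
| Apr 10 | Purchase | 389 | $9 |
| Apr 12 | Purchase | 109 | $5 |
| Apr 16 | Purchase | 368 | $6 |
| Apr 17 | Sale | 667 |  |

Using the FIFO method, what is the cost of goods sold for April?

COGS = $6,191

Apr 17, 667 sold [FIFO — oldest first]: 188 @ $10 + 118 @ $9 + 361 @ $9 = $6,191
Ending inventory: 28 @ $9 + 109 @ $5 + 368 @ $6 = $3,005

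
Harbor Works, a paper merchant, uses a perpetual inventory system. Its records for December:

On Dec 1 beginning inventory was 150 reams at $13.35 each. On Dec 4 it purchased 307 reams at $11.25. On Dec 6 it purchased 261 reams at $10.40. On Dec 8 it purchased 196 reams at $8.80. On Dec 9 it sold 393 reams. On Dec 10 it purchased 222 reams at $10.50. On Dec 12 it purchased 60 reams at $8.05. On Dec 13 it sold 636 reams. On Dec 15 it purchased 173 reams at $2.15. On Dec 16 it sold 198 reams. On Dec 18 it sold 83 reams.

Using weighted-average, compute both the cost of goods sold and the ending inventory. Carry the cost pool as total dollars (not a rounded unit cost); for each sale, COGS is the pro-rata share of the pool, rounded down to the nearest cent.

After Dec 1: 150 on hand, pool $2,002.50 (≈ $13.3500 each)
After Dec 4: 457 on hand, pool $5,456.25 (≈ $11.9393 each)
After Dec 6: 718 on hand, pool $8,170.65 (≈ $11.3797 each)
After Dec 8: 914 on hand, pool $9,895.45 (≈ $10.8265 each)
Dec 9, sell 393: 393/914 × $9,895.45 → $4,254.82
After Dec 10: 743 on hand, pool $7,971.63 (≈ $10.7290 each)
After Dec 12: 803 on hand, pool $8,454.63 (≈ $10.5288 each)
Dec 13, sell 636: 636/803 × $8,454.63 → $6,696.31
After Dec 15: 340 on hand, pool $2,130.27 (≈ $6.2655 each)
Dec 16, sell 198: 198/340 × $2,130.27 → $1,240.56
Dec 18, sell 83: 83/142 × $889.71 → $520.04
Total COGS = $4,254.82 + $6,696.31 + $1,240.56 + $520.04 = $12,711.73
Ending inventory (cost pool remaining) = $369.67

COGS = $12,711.73; ending inventory = $369.67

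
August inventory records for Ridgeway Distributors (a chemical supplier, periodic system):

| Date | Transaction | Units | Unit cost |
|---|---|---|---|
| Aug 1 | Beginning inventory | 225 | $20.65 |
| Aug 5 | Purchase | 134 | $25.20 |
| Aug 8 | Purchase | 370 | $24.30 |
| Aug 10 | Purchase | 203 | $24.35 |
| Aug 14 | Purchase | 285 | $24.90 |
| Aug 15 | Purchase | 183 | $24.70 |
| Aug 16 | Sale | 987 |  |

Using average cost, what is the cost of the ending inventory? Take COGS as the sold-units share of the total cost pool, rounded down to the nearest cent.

Aug 16, sell 987: 987/1400 × $33,573.70 → $23,669.45
Ending inventory (cost pool remaining) = $9,904.25
Check: goods available $33,573.70 = COGS $23,669.45 + ending $9,904.25

Ending inventory = $9,904.25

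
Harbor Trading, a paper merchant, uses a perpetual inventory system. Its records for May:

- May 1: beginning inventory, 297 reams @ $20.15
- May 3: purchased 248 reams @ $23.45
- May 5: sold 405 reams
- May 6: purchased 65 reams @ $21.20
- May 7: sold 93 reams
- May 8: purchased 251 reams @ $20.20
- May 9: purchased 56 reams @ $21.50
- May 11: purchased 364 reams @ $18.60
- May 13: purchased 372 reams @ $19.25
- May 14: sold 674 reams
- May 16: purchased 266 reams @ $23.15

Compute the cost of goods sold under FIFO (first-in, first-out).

May 5, 405 sold [FIFO — oldest first]: 297 @ $20.15 + 108 @ $23.45 = $8,517.15
May 7, 93 sold [FIFO — oldest first]: 93 @ $23.45 = $2,180.85
May 14, 674 sold [FIFO — oldest first]: 47 @ $23.45 + 65 @ $21.20 + 251 @ $20.20 + 56 @ $21.50 + 255 @ $18.60 = $13,497.35
Total COGS = $8,517.15 + $2,180.85 + $13,497.35 = $24,195.35
Ending inventory: 109 @ $18.60 + 372 @ $19.25 + 266 @ $23.15 = $15,346.30

COGS = $24,195.35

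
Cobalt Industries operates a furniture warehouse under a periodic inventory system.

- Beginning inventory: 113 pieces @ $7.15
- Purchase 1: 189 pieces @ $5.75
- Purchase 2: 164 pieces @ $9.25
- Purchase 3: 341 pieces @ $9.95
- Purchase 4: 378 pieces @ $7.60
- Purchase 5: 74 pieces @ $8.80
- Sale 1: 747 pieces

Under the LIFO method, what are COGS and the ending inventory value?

COGS = $6,459.25; ending inventory = $3,869.40

Sale 1 (747) [LIFO — newest first]: 74 @ $8.80 + 378 @ $7.60 + 295 @ $9.95 = $6,459.25
Ending inventory: 113 @ $7.15 + 189 @ $5.75 + 164 @ $9.25 + 46 @ $9.95 = $3,869.40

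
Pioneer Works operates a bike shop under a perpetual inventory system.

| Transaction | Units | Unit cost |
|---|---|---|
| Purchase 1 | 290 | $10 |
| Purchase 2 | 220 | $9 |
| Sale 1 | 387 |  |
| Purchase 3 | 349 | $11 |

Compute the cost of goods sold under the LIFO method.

COGS = $3,650

Sale 1 (387) [LIFO — newest first]: 220 @ $9 + 167 @ $10 = $3,650
Ending inventory: 123 @ $10 + 349 @ $11 = $5,069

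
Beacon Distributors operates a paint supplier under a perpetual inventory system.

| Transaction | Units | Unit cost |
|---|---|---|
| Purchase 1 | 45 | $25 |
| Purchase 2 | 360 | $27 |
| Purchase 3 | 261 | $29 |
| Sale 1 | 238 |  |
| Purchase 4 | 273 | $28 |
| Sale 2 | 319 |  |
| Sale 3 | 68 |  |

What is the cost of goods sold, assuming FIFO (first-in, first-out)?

Sale 1 (238) [FIFO — oldest first]: 45 @ $25 + 193 @ $27 = $6,336
Sale 2 (319) [FIFO — oldest first]: 167 @ $27 + 152 @ $29 = $8,917
Sale 3 (68) [FIFO — oldest first]: 68 @ $29 = $1,972
Total COGS = $6,336 + $8,917 + $1,972 = $17,225
Ending inventory: 41 @ $29 + 273 @ $28 = $8,833

COGS = $17,225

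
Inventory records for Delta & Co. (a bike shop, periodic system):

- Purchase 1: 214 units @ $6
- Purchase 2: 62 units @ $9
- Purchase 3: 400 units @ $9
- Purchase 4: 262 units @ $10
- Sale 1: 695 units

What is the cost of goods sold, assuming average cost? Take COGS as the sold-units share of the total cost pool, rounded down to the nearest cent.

COGS = $5,973.44

Sale 1, sell 695: 695/938 × $8,062.00 → $5,973.44
Ending inventory (cost pool remaining) = $2,088.56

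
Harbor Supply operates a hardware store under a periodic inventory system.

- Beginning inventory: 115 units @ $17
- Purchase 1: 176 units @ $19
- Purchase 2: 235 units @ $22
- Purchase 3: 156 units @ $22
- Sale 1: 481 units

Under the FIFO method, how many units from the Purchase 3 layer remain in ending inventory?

156

Sale 1 (481) [FIFO — oldest first]: 115 @ $17 + 176 @ $19 + 190 @ $22 = $9,479
Ending inventory: 45 @ $22 + 156 @ $22 = $4,422
Check: goods available $13,901 = COGS $9,479 + ending $4,422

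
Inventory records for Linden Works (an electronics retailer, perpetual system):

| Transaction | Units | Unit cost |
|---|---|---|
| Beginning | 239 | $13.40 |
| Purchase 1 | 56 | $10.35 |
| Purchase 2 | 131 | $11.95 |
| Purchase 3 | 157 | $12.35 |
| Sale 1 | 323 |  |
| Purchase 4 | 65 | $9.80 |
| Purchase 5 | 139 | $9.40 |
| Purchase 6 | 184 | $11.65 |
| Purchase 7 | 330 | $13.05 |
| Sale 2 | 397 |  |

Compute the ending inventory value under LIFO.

Ending inventory = $6,726.60

Sale 1 (323) [LIFO — newest first]: 157 @ $12.35 + 131 @ $11.95 + 35 @ $10.35 = $3,866.65
Sale 2 (397) [LIFO — newest first]: 330 @ $13.05 + 67 @ $11.65 = $5,087.05
Total COGS = $3,866.65 + $5,087.05 = $8,953.70
Ending inventory: 239 @ $13.40 + 21 @ $10.35 + 65 @ $9.80 + 139 @ $9.40 + 117 @ $11.65 = $6,726.60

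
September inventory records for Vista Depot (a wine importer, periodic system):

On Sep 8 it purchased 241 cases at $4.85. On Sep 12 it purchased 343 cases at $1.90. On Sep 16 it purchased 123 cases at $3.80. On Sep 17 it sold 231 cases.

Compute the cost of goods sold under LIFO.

COGS = $672.60

Sep 17, 231 sold [LIFO — newest first]: 123 @ $3.80 + 108 @ $1.90 = $672.60
Ending inventory: 241 @ $4.85 + 235 @ $1.90 = $1,615.35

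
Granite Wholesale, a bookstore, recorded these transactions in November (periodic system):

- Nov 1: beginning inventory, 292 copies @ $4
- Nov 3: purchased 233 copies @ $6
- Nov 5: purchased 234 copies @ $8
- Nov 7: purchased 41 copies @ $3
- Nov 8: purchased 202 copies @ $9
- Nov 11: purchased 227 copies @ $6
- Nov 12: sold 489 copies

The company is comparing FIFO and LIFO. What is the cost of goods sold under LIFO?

COGS = $3,455

FIFO COGS: 292 @ $4 + 197 @ $6 = $2,350
LIFO COGS: 227 @ $6 + 202 @ $9 + 41 @ $3 + 19 @ $8 = $3,455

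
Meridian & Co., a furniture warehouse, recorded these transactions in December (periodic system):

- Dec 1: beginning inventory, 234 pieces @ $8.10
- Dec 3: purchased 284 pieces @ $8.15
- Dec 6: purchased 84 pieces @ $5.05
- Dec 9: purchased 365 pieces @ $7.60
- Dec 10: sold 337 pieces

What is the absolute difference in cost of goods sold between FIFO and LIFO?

FIFO COGS: 234 @ $8.10 + 103 @ $8.15 = $2,734.85
LIFO COGS: 337 @ $7.60 = $2,561.20
Difference = |$2,734.85 − $2,561.20| = $173.65

$173.65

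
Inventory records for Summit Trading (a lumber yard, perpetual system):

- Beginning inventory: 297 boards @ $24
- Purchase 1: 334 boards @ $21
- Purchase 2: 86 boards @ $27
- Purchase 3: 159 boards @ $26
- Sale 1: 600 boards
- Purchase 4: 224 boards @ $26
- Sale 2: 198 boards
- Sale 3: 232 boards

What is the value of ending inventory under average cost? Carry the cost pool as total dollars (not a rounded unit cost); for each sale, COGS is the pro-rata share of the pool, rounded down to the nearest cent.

Ending inventory = $1,723.94

After Beginning: 297 on hand, pool $7,128.00 (≈ $24.0000 each)
After Purchase 1: 631 on hand, pool $14,142.00 (≈ $22.4120 each)
After Purchase 2: 717 on hand, pool $16,464.00 (≈ $22.9623 each)
After Purchase 3: 876 on hand, pool $20,598.00 (≈ $23.5137 each)
Sale 1, sell 600: 600/876 × $20,598.00 → $14,108.21
After Purchase 4: 500 on hand, pool $12,313.79 (≈ $24.6276 each)
Sale 2, sell 198: 198/500 × $12,313.79 → $4,876.26
Sale 3, sell 232: 232/302 × $7,437.53 → $5,713.59
Total COGS = $14,108.21 + $4,876.26 + $5,713.59 = $24,698.06
Ending inventory (cost pool remaining) = $1,723.94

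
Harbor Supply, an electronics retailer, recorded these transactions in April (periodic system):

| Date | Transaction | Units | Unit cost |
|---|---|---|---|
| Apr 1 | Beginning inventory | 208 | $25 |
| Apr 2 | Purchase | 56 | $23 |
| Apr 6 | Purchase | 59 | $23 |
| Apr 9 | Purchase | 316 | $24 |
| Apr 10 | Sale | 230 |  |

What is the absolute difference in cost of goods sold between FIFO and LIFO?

$186

FIFO COGS: 208 @ $25 + 22 @ $23 = $5,706
LIFO COGS: 230 @ $24 = $5,520
Difference = |$5,706 − $5,520| = $186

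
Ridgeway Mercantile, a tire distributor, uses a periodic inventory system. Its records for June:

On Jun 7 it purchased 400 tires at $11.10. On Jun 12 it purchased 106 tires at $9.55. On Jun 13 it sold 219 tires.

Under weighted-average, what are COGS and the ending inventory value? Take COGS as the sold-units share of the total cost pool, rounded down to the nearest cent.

Jun 13, sell 219: 219/506 × $5,452.30 → $2,359.78
Ending inventory (cost pool remaining) = $3,092.52

COGS = $2,359.78; ending inventory = $3,092.52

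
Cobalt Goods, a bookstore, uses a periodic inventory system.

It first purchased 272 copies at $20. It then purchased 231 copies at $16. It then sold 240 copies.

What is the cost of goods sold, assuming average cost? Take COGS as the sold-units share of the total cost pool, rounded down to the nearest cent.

Sale 1, sell 240: 240/503 × $9,136.00 → $4,359.12
Ending inventory (cost pool remaining) = $4,776.88

COGS = $4,359.12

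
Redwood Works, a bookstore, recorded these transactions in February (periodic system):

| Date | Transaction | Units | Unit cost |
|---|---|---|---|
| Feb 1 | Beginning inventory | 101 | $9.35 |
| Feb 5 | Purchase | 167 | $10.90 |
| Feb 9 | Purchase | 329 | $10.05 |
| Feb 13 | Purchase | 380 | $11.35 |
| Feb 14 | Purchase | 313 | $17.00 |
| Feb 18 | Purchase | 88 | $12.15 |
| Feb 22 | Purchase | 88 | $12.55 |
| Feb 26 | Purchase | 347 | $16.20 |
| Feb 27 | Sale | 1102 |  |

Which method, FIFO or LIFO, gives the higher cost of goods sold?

LIFO

FIFO COGS: 101 @ $9.35 + 167 @ $10.90 + 329 @ $10.05 + 380 @ $11.35 + 125 @ $17.00 = $12,509.10
LIFO COGS: 347 @ $16.20 + 88 @ $12.55 + 88 @ $12.15 + 313 @ $17.00 + 266 @ $11.35 = $16,135.10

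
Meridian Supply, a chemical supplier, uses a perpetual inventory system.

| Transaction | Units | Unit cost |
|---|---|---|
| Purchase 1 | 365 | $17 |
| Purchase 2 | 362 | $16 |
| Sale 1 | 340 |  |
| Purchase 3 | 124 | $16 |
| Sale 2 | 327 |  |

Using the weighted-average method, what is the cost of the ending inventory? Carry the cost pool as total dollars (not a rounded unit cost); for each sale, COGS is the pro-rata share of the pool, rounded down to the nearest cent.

Ending inventory = $3,013.97

After Purchase 1: 365 on hand, pool $6,205.00 (≈ $17.0000 each)
After Purchase 2: 727 on hand, pool $11,997.00 (≈ $16.5021 each)
Sale 1, sell 340: 340/727 × $11,997.00 → $5,610.70
After Purchase 3: 511 on hand, pool $8,370.30 (≈ $16.3802 each)
Sale 2, sell 327: 327/511 × $8,370.30 → $5,356.33
Total COGS = $5,610.70 + $5,356.33 = $10,967.03
Ending inventory (cost pool remaining) = $3,013.97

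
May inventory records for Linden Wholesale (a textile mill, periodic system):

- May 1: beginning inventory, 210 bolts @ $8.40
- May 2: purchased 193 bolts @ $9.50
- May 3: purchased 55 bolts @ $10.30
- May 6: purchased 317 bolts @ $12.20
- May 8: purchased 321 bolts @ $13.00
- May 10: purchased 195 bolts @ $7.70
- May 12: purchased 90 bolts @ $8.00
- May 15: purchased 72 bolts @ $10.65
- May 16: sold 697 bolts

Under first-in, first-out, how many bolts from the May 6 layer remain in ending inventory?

78

May 16, 697 sold [FIFO — oldest first]: 210 @ $8.40 + 193 @ $9.50 + 55 @ $10.30 + 239 @ $12.20 = $7,079.80
Ending inventory: 78 @ $12.20 + 321 @ $13.00 + 195 @ $7.70 + 90 @ $8.00 + 72 @ $10.65 = $8,112.90
Check: goods available $15,192.70 = COGS $7,079.80 + ending $8,112.90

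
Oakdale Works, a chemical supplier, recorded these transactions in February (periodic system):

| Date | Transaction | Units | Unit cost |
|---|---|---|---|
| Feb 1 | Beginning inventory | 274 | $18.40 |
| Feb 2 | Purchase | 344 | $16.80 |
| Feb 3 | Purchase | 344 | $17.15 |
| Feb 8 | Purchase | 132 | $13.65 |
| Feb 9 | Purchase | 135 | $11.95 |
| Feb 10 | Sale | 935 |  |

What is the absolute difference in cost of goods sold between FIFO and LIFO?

$1,499.50

FIFO COGS: 274 @ $18.40 + 344 @ $16.80 + 317 @ $17.15 = $16,257.35
LIFO COGS: 135 @ $11.95 + 132 @ $13.65 + 344 @ $17.15 + 324 @ $16.80 = $14,757.85
Difference = |$16,257.35 − $14,757.85| = $1,499.50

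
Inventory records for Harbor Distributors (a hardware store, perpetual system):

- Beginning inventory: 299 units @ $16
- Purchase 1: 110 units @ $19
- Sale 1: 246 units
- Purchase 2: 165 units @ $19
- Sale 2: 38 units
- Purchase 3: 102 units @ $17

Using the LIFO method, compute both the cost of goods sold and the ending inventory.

COGS = $4,988; ending inventory = $6,755

Sale 1 (246) [LIFO — newest first]: 110 @ $19 + 136 @ $16 = $4,266
Sale 2 (38) [LIFO — newest first]: 38 @ $19 = $722
Total COGS = $4,266 + $722 = $4,988
Ending inventory: 163 @ $16 + 127 @ $19 + 102 @ $17 = $6,755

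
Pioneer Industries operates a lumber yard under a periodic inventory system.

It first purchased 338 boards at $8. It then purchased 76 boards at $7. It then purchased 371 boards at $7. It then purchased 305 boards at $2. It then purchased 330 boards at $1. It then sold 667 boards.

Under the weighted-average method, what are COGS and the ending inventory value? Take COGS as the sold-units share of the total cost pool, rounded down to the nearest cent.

Sale 1, sell 667: 667/1420 × $6,773.00 → $3,181.40
Ending inventory (cost pool remaining) = $3,591.60
Check: goods available $6,773.00 = COGS $3,181.40 + ending $3,591.60

COGS = $3,181.40; ending inventory = $3,591.60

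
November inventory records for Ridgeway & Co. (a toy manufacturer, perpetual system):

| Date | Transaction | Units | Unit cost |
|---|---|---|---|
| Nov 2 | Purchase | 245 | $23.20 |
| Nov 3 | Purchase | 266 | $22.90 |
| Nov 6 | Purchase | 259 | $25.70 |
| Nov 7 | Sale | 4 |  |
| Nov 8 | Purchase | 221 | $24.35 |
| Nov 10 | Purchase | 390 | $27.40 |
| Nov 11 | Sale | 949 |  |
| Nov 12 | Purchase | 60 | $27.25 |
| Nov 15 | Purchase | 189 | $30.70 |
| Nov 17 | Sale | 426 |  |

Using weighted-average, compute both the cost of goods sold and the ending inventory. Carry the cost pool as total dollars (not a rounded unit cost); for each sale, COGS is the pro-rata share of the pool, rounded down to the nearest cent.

After Nov 2: 245 on hand, pool $5,684.00 (≈ $23.2000 each)
After Nov 3: 511 on hand, pool $11,775.40 (≈ $23.0438 each)
After Nov 6: 770 on hand, pool $18,431.70 (≈ $23.9373 each)
Nov 7, sell 4: 4/770 × $18,431.70 → $95.74
After Nov 8: 987 on hand, pool $23,717.31 (≈ $24.0297 each)
After Nov 10: 1377 on hand, pool $34,403.31 (≈ $24.9842 each)
Nov 11, sell 949: 949/1377 × $34,403.31 → $23,710.05
After Nov 12: 488 on hand, pool $12,328.26 (≈ $25.2628 each)
After Nov 15: 677 on hand, pool $18,130.56 (≈ $26.7807 each)
Nov 17, sell 426: 426/677 × $18,130.56 → $11,408.59
Total COGS = $95.74 + $23,710.05 + $11,408.59 = $35,214.38
Ending inventory (cost pool remaining) = $6,721.97
Check: goods available $41,936.35 = COGS $35,214.38 + ending $6,721.97

COGS = $35,214.38; ending inventory = $6,721.97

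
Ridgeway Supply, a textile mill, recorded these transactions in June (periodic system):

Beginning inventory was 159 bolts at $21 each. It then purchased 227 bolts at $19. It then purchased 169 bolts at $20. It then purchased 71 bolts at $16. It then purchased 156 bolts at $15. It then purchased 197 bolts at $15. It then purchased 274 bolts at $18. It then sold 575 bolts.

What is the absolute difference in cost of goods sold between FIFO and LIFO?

$1,905

FIFO COGS: 159 @ $21 + 227 @ $19 + 169 @ $20 + 20 @ $16 = $11,352
LIFO COGS: 274 @ $18 + 197 @ $15 + 104 @ $15 = $9,447
Difference = |$11,352 − $9,447| = $1,905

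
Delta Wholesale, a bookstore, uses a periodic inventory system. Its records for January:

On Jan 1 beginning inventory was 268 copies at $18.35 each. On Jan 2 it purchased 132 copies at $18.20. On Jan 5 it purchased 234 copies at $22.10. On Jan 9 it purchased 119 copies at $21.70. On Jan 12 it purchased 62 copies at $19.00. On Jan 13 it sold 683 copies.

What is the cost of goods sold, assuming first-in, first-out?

Jan 13, 683 sold [FIFO — oldest first]: 268 @ $18.35 + 132 @ $18.20 + 234 @ $22.10 + 49 @ $21.70 = $13,554.90
Ending inventory: 70 @ $21.70 + 62 @ $19.00 = $2,697.00
Check: goods available $16,251.90 = COGS $13,554.90 + ending $2,697.00

COGS = $13,554.90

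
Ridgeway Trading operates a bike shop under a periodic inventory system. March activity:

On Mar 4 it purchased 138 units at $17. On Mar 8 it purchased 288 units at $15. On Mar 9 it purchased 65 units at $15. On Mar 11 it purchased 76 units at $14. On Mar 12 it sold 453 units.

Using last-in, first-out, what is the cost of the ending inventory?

Ending inventory = $1,938

Mar 12, 453 sold [LIFO — newest first]: 76 @ $14 + 65 @ $15 + 288 @ $15 + 24 @ $17 = $6,767
Ending inventory: 114 @ $17 = $1,938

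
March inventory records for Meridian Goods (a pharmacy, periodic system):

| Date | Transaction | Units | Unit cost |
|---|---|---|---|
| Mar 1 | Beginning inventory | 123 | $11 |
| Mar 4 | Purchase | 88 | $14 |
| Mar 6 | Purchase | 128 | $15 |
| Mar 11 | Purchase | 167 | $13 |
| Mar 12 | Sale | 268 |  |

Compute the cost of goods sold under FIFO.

COGS = $3,440

Mar 12, 268 sold [FIFO — oldest first]: 123 @ $11 + 88 @ $14 + 57 @ $15 = $3,440
Ending inventory: 71 @ $15 + 167 @ $13 = $3,236
Check: goods available $6,676 = COGS $3,440 + ending $3,236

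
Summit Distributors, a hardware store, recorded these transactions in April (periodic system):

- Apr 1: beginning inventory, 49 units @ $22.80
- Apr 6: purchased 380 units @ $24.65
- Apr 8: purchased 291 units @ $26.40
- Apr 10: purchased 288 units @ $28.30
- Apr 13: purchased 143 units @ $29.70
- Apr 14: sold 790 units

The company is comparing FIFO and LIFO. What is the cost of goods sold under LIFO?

FIFO COGS: 49 @ $22.80 + 380 @ $24.65 + 291 @ $26.40 + 70 @ $28.30 = $20,147.60
LIFO COGS: 143 @ $29.70 + 288 @ $28.30 + 291 @ $26.40 + 68 @ $24.65 = $21,756.10

COGS = $21,756.10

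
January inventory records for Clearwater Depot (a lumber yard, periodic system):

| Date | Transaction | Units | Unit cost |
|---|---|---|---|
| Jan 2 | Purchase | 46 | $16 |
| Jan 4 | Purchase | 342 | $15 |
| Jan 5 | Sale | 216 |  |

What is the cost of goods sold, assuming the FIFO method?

Jan 5, 216 sold [FIFO — oldest first]: 46 @ $16 + 170 @ $15 = $3,286
Ending inventory: 172 @ $15 = $2,580

COGS = $3,286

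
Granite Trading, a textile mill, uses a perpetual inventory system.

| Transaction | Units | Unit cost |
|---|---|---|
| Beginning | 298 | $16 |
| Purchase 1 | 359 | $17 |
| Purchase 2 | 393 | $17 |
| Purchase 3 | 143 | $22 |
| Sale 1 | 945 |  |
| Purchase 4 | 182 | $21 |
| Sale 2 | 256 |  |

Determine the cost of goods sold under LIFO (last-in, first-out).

Sale 1 (945) [LIFO — newest first]: 143 @ $22 + 393 @ $17 + 359 @ $17 + 50 @ $16 = $16,730
Sale 2 (256) [LIFO — newest first]: 182 @ $21 + 74 @ $16 = $5,006
Total COGS = $16,730 + $5,006 = $21,736
Ending inventory: 174 @ $16 = $2,784
Check: goods available $24,520 = COGS $21,736 + ending $2,784

COGS = $21,736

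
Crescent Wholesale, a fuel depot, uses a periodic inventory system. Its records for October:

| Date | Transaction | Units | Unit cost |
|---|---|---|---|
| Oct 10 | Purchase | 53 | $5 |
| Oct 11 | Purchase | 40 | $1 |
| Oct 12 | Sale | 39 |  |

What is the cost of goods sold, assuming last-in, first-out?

Oct 12, 39 sold [LIFO — newest first]: 39 @ $1 = $39
Ending inventory: 53 @ $5 + 1 @ $1 = $266

COGS = $39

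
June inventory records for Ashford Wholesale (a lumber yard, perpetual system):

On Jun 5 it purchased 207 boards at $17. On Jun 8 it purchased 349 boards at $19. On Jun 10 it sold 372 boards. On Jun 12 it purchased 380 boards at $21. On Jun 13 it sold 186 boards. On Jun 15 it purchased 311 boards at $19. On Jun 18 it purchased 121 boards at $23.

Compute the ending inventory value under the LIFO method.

Jun 10, 372 sold [LIFO — newest first]: 349 @ $19 + 23 @ $17 = $7,022
Jun 13, 186 sold [LIFO — newest first]: 186 @ $21 = $3,906
Total COGS = $7,022 + $3,906 = $10,928
Ending inventory: 184 @ $17 + 194 @ $21 + 311 @ $19 + 121 @ $23 = $15,894
Check: goods available $26,822 = COGS $10,928 + ending $15,894

Ending inventory = $15,894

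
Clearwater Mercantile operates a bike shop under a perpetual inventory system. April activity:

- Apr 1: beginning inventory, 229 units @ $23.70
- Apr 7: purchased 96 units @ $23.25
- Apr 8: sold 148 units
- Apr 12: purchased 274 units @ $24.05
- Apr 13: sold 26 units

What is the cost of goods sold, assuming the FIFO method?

Apr 8, 148 sold [FIFO — oldest first]: 148 @ $23.70 = $3,507.60
Apr 13, 26 sold [FIFO — oldest first]: 26 @ $23.70 = $616.20
Total COGS = $3,507.60 + $616.20 = $4,123.80
Ending inventory: 55 @ $23.70 + 96 @ $23.25 + 274 @ $24.05 = $10,125.20

COGS = $4,123.80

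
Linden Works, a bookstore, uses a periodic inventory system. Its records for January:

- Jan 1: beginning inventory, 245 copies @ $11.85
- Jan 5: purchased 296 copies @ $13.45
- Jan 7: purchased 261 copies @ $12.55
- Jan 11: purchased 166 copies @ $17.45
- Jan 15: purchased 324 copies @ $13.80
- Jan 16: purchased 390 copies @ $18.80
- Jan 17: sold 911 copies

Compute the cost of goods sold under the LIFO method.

Jan 17, 911 sold [LIFO — newest first]: 390 @ $18.80 + 324 @ $13.80 + 166 @ $17.45 + 31 @ $12.55 = $15,088.95
Ending inventory: 245 @ $11.85 + 296 @ $13.45 + 230 @ $12.55 = $9,770.95
Check: goods available $24,859.90 = COGS $15,088.95 + ending $9,770.95

COGS = $15,088.95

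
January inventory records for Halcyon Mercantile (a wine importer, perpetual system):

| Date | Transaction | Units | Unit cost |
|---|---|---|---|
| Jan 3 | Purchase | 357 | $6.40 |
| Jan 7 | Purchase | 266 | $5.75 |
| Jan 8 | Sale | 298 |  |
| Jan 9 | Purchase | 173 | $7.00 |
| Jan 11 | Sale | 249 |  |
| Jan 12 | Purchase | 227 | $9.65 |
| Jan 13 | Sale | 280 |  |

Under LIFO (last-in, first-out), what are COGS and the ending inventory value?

COGS = $5,961.45; ending inventory = $1,254.40

Jan 8, 298 sold [LIFO — newest first]: 266 @ $5.75 + 32 @ $6.40 = $1,734.30
Jan 11, 249 sold [LIFO — newest first]: 173 @ $7.00 + 76 @ $6.40 = $1,697.40
Jan 13, 280 sold [LIFO — newest first]: 227 @ $9.65 + 53 @ $6.40 = $2,529.75
Total COGS = $1,734.30 + $1,697.40 + $2,529.75 = $5,961.45
Ending inventory: 196 @ $6.40 = $1,254.40
Check: goods available $7,215.85 = COGS $5,961.45 + ending $1,254.40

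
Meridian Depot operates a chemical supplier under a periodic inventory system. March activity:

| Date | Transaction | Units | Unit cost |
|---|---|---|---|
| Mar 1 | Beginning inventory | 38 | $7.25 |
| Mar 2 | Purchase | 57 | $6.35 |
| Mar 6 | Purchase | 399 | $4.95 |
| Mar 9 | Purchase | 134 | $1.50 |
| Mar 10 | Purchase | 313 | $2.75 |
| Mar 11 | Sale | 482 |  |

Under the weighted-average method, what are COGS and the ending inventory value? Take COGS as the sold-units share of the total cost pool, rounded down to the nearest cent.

COGS = $1,882.02; ending inventory = $1,792.23

Mar 11, sell 482: 482/941 × $3,674.25 → $1,882.02
Ending inventory (cost pool remaining) = $1,792.23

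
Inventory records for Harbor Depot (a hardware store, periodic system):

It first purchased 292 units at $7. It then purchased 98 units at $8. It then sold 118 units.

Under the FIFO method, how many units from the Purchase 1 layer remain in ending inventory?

174

Sale 1 (118) [FIFO — oldest first]: 118 @ $7 = $826
Ending inventory: 174 @ $7 + 98 @ $8 = $2,002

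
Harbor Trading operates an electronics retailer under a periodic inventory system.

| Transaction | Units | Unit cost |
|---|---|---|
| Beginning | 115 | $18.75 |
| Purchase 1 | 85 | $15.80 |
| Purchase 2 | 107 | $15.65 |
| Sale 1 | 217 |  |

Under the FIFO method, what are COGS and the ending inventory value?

COGS = $3,765.30; ending inventory = $1,408.50

Sale 1 (217) [FIFO — oldest first]: 115 @ $18.75 + 85 @ $15.80 + 17 @ $15.65 = $3,765.30
Ending inventory: 90 @ $15.65 = $1,408.50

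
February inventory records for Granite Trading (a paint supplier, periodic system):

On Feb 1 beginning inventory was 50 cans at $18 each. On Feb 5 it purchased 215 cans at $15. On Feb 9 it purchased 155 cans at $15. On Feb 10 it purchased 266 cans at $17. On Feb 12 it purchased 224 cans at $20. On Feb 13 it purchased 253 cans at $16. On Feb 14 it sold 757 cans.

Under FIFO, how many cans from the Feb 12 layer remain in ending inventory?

Feb 14, 757 sold [FIFO — oldest first]: 50 @ $18 + 215 @ $15 + 155 @ $15 + 266 @ $17 + 71 @ $20 = $12,392
Ending inventory: 153 @ $20 + 253 @ $16 = $7,108
Check: goods available $19,500 = COGS $12,392 + ending $7,108

153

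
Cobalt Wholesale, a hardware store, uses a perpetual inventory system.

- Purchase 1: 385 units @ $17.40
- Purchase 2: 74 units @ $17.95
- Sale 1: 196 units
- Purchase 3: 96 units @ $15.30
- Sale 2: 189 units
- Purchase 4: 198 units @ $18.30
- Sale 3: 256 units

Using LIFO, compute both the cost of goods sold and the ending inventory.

COGS = $11,170.70; ending inventory = $1,948.80

Sale 1 (196) [LIFO — newest first]: 74 @ $17.95 + 122 @ $17.40 = $3,451.10
Sale 2 (189) [LIFO — newest first]: 96 @ $15.30 + 93 @ $17.40 = $3,087.00
Sale 3 (256) [LIFO — newest first]: 198 @ $18.30 + 58 @ $17.40 = $4,632.60
Total COGS = $3,451.10 + $3,087.00 + $4,632.60 = $11,170.70
Ending inventory: 112 @ $17.40 = $1,948.80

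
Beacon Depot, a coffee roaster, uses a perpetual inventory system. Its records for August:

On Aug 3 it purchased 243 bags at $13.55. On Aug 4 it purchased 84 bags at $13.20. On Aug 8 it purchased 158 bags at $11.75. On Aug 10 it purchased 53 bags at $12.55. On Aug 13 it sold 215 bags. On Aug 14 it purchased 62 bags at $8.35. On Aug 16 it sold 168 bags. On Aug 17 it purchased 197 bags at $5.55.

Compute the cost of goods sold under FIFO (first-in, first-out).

Aug 13, 215 sold [FIFO — oldest first]: 215 @ $13.55 = $2,913.25
Aug 16, 168 sold [FIFO — oldest first]: 28 @ $13.55 + 84 @ $13.20 + 56 @ $11.75 = $2,146.20
Total COGS = $2,913.25 + $2,146.20 = $5,059.45
Ending inventory: 102 @ $11.75 + 53 @ $12.55 + 62 @ $8.35 + 197 @ $5.55 = $3,474.70

COGS = $5,059.45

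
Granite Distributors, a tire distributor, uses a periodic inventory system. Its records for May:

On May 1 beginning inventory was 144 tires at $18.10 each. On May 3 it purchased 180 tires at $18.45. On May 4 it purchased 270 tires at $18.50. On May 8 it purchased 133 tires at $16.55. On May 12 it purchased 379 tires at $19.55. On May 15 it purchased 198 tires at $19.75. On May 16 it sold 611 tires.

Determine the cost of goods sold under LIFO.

COGS = $11,882.65

May 16, 611 sold [LIFO — newest first]: 198 @ $19.75 + 379 @ $19.55 + 34 @ $16.55 = $11,882.65
Ending inventory: 144 @ $18.10 + 180 @ $18.45 + 270 @ $18.50 + 99 @ $16.55 = $12,560.85
Check: goods available $24,443.50 = COGS $11,882.65 + ending $12,560.85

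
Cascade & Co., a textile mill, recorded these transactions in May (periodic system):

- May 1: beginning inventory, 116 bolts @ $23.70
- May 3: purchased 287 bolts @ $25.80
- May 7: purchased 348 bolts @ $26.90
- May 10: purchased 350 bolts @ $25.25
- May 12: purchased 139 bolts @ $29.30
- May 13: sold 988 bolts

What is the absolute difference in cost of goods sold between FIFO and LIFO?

FIFO COGS: 116 @ $23.70 + 287 @ $25.80 + 348 @ $26.90 + 237 @ $25.25 = $25,499.25
LIFO COGS: 139 @ $29.30 + 350 @ $25.25 + 348 @ $26.90 + 151 @ $25.80 = $26,167.20
Difference = |$25,499.25 − $26,167.20| = $667.95

$667.95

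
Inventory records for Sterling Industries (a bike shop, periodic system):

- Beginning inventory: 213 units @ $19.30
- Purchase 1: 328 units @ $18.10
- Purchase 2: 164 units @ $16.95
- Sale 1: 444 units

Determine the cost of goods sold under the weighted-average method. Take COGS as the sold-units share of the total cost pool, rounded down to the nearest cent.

COGS = $8,078.59

Sale 1, sell 444: 444/705 × $12,827.50 → $8,078.59
Ending inventory (cost pool remaining) = $4,748.91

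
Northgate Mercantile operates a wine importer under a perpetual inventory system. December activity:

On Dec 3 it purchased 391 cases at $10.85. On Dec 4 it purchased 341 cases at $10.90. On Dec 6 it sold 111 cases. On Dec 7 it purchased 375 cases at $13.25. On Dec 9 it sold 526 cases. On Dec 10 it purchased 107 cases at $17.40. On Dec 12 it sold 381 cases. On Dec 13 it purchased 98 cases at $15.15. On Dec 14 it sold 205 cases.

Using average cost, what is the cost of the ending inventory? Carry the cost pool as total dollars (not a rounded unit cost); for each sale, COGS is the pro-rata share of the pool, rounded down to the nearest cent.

Ending inventory = $1,209.67

After Dec 3: 391 on hand, pool $4,242.35 (≈ $10.8500 each)
After Dec 4: 732 on hand, pool $7,959.25 (≈ $10.8733 each)
Dec 6, sell 111: 111/732 × $7,959.25 → $1,206.93
After Dec 7: 996 on hand, pool $11,721.07 (≈ $11.7681 each)
Dec 9, sell 526: 526/996 × $11,721.07 → $6,190.04
After Dec 10: 577 on hand, pool $7,392.83 (≈ $12.8125 each)
Dec 12, sell 381: 381/577 × $7,392.83 → $4,881.57
After Dec 13: 294 on hand, pool $3,995.96 (≈ $13.5917 each)
Dec 14, sell 205: 205/294 × $3,995.96 → $2,786.29
Total COGS = $1,206.93 + $6,190.04 + $4,881.57 + $2,786.29 = $15,064.83
Ending inventory (cost pool remaining) = $1,209.67
Check: goods available $16,274.50 = COGS $15,064.83 + ending $1,209.67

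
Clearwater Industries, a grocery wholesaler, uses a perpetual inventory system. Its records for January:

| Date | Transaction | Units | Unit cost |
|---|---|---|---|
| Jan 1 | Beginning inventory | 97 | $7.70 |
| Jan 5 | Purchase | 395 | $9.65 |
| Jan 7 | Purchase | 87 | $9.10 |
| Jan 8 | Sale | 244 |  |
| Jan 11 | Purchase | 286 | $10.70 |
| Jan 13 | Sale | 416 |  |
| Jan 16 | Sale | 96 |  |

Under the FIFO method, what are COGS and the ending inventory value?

Jan 8, 244 sold [FIFO — oldest first]: 97 @ $7.70 + 147 @ $9.65 = $2,165.45
Jan 13, 416 sold [FIFO — oldest first]: 248 @ $9.65 + 87 @ $9.10 + 81 @ $10.70 = $4,051.60
Jan 16, 96 sold [FIFO — oldest first]: 96 @ $10.70 = $1,027.20
Total COGS = $2,165.45 + $4,051.60 + $1,027.20 = $7,244.25
Ending inventory: 109 @ $10.70 = $1,166.30

COGS = $7,244.25; ending inventory = $1,166.30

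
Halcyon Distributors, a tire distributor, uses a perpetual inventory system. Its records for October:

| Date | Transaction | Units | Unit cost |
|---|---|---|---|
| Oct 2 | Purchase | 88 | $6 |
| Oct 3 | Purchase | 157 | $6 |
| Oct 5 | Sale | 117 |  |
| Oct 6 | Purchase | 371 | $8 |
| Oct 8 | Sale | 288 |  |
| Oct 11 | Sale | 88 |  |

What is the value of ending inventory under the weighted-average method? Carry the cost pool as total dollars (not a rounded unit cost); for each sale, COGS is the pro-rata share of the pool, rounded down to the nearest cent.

Ending inventory = $920.91

After Oct 2: 88 on hand, pool $528.00 (≈ $6.0000 each)
After Oct 3: 245 on hand, pool $1,470.00 (≈ $6.0000 each)
Oct 5, sell 117: 117/245 × $1,470.00 → $702.00
After Oct 6: 499 on hand, pool $3,736.00 (≈ $7.4870 each)
Oct 8, sell 288: 288/499 × $3,736.00 → $2,156.24
Oct 11, sell 88: 88/211 × $1,579.76 → $658.85
Total COGS = $702.00 + $2,156.24 + $658.85 = $3,517.09
Ending inventory (cost pool remaining) = $920.91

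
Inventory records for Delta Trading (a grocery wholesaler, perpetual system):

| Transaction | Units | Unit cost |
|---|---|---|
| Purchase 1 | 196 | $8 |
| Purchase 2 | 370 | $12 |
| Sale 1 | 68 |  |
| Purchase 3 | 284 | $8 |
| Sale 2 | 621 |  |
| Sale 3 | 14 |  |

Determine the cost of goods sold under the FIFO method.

Sale 1 (68) [FIFO — oldest first]: 68 @ $8 = $544
Sale 2 (621) [FIFO — oldest first]: 128 @ $8 + 370 @ $12 + 123 @ $8 = $6,448
Sale 3 (14) [FIFO — oldest first]: 14 @ $8 = $112
Total COGS = $544 + $6,448 + $112 = $7,104
Ending inventory: 147 @ $8 = $1,176

COGS = $7,104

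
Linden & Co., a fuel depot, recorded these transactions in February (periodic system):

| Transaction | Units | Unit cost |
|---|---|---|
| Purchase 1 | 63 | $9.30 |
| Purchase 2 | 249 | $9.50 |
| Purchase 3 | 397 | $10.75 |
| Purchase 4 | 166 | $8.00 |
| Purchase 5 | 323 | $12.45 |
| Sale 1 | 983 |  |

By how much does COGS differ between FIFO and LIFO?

FIFO COGS: 63 @ $9.30 + 249 @ $9.50 + 397 @ $10.75 + 166 @ $8.00 + 108 @ $12.45 = $9,891.75
LIFO COGS: 323 @ $12.45 + 166 @ $8.00 + 397 @ $10.75 + 97 @ $9.50 = $10,538.60
Difference = |$9,891.75 − $10,538.60| = $646.85

$646.85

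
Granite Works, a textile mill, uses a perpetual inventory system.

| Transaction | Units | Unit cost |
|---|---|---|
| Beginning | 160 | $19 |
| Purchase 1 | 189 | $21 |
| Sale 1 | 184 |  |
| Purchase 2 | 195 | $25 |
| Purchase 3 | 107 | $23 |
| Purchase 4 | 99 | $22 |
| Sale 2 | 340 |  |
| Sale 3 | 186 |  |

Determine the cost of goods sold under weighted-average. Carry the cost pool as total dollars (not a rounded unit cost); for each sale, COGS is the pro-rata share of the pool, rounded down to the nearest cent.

COGS = $15,616.44

After Beginning: 160 on hand, pool $3,040.00 (≈ $19.0000 each)
After Purchase 1: 349 on hand, pool $7,009.00 (≈ $20.0831 each)
Sale 1, sell 184: 184/349 × $7,009.00 → $3,695.28
After Purchase 2: 360 on hand, pool $8,188.72 (≈ $22.7464 each)
After Purchase 3: 467 on hand, pool $10,649.72 (≈ $22.8045 each)
After Purchase 4: 566 on hand, pool $12,827.72 (≈ $22.6638 each)
Sale 2, sell 340: 340/566 × $12,827.72 → $7,705.69
Sale 3, sell 186: 186/226 × $5,122.03 → $4,215.47
Total COGS = $3,695.28 + $7,705.69 + $4,215.47 = $15,616.44
Ending inventory (cost pool remaining) = $906.56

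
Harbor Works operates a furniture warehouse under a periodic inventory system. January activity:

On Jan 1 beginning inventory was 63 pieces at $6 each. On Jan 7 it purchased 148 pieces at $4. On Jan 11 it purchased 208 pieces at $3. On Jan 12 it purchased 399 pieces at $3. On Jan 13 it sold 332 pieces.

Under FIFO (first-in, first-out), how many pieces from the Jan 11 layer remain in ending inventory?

Jan 13, 332 sold [FIFO — oldest first]: 63 @ $6 + 148 @ $4 + 121 @ $3 = $1,333
Ending inventory: 87 @ $3 + 399 @ $3 = $1,458
Check: goods available $2,791 = COGS $1,333 + ending $1,458

87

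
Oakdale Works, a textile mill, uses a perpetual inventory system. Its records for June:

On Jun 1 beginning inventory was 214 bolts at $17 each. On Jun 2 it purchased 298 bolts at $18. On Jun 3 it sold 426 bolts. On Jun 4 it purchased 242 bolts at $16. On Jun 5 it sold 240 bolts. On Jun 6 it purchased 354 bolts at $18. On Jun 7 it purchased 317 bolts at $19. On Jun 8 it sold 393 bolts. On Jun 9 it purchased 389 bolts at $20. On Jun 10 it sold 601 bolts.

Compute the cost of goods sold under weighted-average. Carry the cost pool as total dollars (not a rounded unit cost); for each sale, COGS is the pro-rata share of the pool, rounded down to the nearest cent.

After Jun 1: 214 on hand, pool $3,638.00 (≈ $17.0000 each)
After Jun 2: 512 on hand, pool $9,002.00 (≈ $17.5820 each)
Jun 3, sell 426: 426/512 × $9,002.00 → $7,489.94
After Jun 4: 328 on hand, pool $5,384.06 (≈ $16.4148 each)
Jun 5, sell 240: 240/328 × $5,384.06 → $3,939.55
After Jun 6: 442 on hand, pool $7,816.51 (≈ $17.6844 each)
After Jun 7: 759 on hand, pool $13,839.51 (≈ $18.2339 each)
Jun 8, sell 393: 393/759 × $13,839.51 → $7,165.91
After Jun 9: 755 on hand, pool $14,453.60 (≈ $19.1438 each)
Jun 10, sell 601: 601/755 × $14,453.60 → $11,505.44
Total COGS = $7,489.94 + $3,939.55 + $7,165.91 + $11,505.44 = $30,100.84
Ending inventory (cost pool remaining) = $2,948.16

COGS = $30,100.84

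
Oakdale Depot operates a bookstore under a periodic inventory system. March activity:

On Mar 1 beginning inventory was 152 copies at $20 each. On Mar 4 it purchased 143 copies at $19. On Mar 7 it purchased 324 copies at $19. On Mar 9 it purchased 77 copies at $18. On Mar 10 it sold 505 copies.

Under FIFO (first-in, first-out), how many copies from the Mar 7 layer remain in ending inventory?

114

Mar 10, 505 sold [FIFO — oldest first]: 152 @ $20 + 143 @ $19 + 210 @ $19 = $9,747
Ending inventory: 114 @ $19 + 77 @ $18 = $3,552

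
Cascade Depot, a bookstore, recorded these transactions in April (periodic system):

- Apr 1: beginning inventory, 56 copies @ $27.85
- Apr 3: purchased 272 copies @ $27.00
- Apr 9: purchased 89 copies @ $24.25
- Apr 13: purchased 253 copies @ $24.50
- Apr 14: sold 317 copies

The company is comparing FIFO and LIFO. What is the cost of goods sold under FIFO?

FIFO COGS: 56 @ $27.85 + 261 @ $27.00 = $8,606.60
LIFO COGS: 253 @ $24.50 + 64 @ $24.25 = $7,750.50

COGS = $8,606.60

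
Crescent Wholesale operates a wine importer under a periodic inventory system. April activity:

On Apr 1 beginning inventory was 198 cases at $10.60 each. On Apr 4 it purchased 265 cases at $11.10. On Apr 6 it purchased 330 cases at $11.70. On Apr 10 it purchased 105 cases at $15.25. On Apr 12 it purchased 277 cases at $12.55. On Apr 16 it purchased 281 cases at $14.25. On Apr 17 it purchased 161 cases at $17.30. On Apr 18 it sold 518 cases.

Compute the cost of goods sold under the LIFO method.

Apr 18, 518 sold [LIFO — newest first]: 161 @ $17.30 + 281 @ $14.25 + 76 @ $12.55 = $7,743.35
Ending inventory: 198 @ $10.60 + 265 @ $11.10 + 330 @ $11.70 + 105 @ $15.25 + 201 @ $12.55 = $13,025.10
Check: goods available $20,768.45 = COGS $7,743.35 + ending $13,025.10

COGS = $7,743.35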